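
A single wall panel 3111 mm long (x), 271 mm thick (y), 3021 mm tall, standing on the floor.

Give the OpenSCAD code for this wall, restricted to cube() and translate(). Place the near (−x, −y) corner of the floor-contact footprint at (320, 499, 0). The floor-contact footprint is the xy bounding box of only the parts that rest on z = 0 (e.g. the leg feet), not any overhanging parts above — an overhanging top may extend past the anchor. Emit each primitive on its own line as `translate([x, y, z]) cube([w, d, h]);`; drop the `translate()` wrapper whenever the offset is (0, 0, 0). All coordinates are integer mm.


translate([320, 499, 0]) cube([3111, 271, 3021]);


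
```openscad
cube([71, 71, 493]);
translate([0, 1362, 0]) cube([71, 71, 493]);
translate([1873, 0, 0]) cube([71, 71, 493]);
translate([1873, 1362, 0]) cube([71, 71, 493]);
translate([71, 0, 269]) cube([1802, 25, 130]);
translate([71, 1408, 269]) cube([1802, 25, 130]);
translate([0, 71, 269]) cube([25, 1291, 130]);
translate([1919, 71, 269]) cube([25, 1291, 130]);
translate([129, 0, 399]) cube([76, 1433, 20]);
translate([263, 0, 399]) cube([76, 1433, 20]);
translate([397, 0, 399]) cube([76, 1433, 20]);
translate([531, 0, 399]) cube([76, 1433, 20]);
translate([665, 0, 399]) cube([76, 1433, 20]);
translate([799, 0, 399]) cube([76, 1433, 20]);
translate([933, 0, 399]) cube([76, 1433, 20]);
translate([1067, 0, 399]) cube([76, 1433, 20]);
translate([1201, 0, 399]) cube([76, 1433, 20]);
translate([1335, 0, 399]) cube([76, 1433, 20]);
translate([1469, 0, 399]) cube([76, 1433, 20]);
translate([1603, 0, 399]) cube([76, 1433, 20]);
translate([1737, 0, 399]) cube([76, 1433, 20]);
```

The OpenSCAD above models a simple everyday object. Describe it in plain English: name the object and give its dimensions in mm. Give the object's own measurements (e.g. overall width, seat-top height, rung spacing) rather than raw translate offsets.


A bed frame 1944 mm long (x) by 1433 mm wide (y). Four 71×71 mm corner posts, 493 mm tall, at the corners of the footprint. Four rails of 25 mm thickness and 130 mm height run between adjacent posts with their undersides at z = 269 mm, their outer faces flush with the outside of the frame (the two x-running rails run between the posts' inner faces; the two y-running rails run between the posts' inner faces). 13 slats, each 76 mm wide (x) and 20 mm thick, lie across the top of the two x-running rails, running the full 1433 mm width of the frame in y; along x they sit between the end posts with a 58 mm gap after the −x posts and between neighbouring slats, leaving 60 mm before the +x posts.


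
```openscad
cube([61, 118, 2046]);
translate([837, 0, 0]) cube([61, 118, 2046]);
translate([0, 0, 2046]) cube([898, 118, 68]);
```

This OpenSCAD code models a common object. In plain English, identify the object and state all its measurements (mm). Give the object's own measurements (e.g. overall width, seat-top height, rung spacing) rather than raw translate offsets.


A door frame. The clear opening is 776 mm wide and 2046 mm high. Two 61 mm wide jambs, 118 mm deep, stand either side of the opening from the floor to the top of the opening. A 68 mm thick head sits across the top of both jambs, spanning the full outside width of the frame.


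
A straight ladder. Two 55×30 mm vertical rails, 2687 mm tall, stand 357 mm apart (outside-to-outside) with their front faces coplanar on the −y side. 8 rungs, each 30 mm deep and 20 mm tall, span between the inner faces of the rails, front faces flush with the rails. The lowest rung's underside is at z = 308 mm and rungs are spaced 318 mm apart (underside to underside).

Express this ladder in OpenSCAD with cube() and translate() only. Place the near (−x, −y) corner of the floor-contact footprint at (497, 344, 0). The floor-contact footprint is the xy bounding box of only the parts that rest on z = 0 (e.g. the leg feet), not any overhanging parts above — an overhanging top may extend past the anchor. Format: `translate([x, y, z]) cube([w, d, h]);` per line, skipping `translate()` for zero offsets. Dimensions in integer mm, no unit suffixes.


translate([497, 344, 0]) cube([55, 30, 2687]);
translate([799, 344, 0]) cube([55, 30, 2687]);
translate([552, 344, 308]) cube([247, 30, 20]);
translate([552, 344, 626]) cube([247, 30, 20]);
translate([552, 344, 944]) cube([247, 30, 20]);
translate([552, 344, 1262]) cube([247, 30, 20]);
translate([552, 344, 1580]) cube([247, 30, 20]);
translate([552, 344, 1898]) cube([247, 30, 20]);
translate([552, 344, 2216]) cube([247, 30, 20]);
translate([552, 344, 2534]) cube([247, 30, 20]);


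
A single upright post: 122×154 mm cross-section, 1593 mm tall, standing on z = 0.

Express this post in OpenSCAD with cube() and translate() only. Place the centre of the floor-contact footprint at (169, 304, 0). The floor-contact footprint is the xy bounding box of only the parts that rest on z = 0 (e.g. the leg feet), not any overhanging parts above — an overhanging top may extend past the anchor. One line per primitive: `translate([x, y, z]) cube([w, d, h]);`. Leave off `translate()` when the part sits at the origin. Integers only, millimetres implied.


translate([108, 227, 0]) cube([122, 154, 1593]);


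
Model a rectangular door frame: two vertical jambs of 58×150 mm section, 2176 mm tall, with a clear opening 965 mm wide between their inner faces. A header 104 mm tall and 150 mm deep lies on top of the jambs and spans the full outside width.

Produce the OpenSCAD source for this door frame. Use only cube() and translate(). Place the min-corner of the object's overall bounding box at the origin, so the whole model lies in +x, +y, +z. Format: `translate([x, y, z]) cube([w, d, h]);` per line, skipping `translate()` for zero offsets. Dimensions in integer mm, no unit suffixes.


cube([58, 150, 2176]);
translate([1023, 0, 0]) cube([58, 150, 2176]);
translate([0, 0, 2176]) cube([1081, 150, 104]);


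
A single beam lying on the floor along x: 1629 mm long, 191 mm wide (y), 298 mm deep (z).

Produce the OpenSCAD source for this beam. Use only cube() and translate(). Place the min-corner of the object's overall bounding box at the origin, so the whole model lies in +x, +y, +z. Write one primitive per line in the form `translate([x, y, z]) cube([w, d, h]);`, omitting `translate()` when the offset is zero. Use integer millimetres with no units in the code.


cube([1629, 191, 298]);


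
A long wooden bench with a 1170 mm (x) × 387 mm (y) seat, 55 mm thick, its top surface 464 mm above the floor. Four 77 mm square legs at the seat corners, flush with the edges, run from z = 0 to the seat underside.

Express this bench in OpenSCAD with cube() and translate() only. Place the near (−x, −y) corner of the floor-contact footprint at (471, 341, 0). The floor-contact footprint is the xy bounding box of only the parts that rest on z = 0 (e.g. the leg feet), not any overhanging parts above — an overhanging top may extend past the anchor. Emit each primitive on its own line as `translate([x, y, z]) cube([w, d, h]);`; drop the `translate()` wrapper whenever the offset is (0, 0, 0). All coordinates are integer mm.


translate([471, 341, 409]) cube([1170, 387, 55]);
translate([471, 341, 0]) cube([77, 77, 409]);
translate([471, 651, 0]) cube([77, 77, 409]);
translate([1564, 341, 0]) cube([77, 77, 409]);
translate([1564, 651, 0]) cube([77, 77, 409]);


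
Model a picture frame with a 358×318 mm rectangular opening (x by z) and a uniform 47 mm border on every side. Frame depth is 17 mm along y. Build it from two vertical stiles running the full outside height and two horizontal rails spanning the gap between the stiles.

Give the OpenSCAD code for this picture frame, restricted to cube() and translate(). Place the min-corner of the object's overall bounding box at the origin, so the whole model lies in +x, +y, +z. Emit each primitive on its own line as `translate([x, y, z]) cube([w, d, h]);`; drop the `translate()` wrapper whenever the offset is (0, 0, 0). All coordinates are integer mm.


cube([47, 17, 412]);
translate([405, 0, 0]) cube([47, 17, 412]);
translate([47, 0, 0]) cube([358, 17, 47]);
translate([47, 0, 365]) cube([358, 17, 47]);


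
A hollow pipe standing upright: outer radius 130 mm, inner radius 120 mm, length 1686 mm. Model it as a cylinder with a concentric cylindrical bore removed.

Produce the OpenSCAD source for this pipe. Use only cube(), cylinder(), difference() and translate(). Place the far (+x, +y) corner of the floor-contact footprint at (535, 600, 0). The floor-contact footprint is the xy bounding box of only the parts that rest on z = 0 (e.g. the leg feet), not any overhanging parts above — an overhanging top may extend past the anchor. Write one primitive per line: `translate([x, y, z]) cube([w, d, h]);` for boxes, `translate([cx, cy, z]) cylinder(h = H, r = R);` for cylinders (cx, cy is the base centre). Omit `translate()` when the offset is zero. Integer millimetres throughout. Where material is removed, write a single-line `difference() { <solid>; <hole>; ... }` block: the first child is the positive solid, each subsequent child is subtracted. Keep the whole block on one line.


difference() { translate([405, 470, 0]) cylinder(h = 1686, r = 130); translate([405, 470, 0]) cylinder(h = 1686, r = 120); }


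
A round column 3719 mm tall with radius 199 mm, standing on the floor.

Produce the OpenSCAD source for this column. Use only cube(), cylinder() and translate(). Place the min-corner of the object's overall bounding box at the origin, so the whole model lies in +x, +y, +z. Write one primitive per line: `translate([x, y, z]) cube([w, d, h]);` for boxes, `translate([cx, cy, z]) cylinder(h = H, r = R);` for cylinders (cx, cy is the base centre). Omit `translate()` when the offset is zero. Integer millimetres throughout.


translate([199, 199, 0]) cylinder(h = 3719, r = 199);


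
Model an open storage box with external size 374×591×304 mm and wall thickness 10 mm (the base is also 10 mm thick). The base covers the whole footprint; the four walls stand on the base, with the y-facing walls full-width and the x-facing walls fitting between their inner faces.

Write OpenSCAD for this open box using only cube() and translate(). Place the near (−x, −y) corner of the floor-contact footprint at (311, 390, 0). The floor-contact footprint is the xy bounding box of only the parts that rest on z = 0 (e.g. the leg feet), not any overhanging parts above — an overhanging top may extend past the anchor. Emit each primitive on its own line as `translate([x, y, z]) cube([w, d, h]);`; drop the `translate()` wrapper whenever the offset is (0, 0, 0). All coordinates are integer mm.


translate([311, 390, 0]) cube([374, 591, 10]);
translate([311, 390, 10]) cube([374, 10, 294]);
translate([311, 971, 10]) cube([374, 10, 294]);
translate([311, 400, 10]) cube([10, 571, 294]);
translate([675, 400, 10]) cube([10, 571, 294]);


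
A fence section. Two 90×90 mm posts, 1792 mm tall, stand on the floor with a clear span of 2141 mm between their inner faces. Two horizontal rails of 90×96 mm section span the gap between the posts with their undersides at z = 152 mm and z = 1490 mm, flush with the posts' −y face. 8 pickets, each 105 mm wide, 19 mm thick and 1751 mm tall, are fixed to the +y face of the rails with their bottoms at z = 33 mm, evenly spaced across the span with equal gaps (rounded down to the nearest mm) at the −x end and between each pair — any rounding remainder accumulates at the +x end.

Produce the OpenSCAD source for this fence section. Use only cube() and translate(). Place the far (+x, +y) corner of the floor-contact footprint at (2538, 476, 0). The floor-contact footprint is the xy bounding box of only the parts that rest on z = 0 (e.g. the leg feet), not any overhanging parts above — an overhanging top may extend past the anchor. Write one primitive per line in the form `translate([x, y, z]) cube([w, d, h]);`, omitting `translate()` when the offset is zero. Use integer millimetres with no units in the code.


translate([217, 386, 0]) cube([90, 90, 1792]);
translate([2448, 386, 0]) cube([90, 90, 1792]);
translate([307, 386, 152]) cube([2141, 90, 96]);
translate([307, 386, 1490]) cube([2141, 90, 96]);
translate([451, 476, 33]) cube([105, 19, 1751]);
translate([700, 476, 33]) cube([105, 19, 1751]);
translate([949, 476, 33]) cube([105, 19, 1751]);
translate([1198, 476, 33]) cube([105, 19, 1751]);
translate([1447, 476, 33]) cube([105, 19, 1751]);
translate([1696, 476, 33]) cube([105, 19, 1751]);
translate([1945, 476, 33]) cube([105, 19, 1751]);
translate([2194, 476, 33]) cube([105, 19, 1751]);


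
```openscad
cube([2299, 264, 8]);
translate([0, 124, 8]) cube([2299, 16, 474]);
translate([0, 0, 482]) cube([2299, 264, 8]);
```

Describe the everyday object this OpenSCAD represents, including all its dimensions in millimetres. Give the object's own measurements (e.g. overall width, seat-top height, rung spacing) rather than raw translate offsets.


An I-beam lying along x, 2299 mm long. Overall section height 490 mm. Two flanges 264 mm wide (y) and 8 mm thick, one on the floor and one at the top; a web 16 mm thick runs between them, centred on the flange width.


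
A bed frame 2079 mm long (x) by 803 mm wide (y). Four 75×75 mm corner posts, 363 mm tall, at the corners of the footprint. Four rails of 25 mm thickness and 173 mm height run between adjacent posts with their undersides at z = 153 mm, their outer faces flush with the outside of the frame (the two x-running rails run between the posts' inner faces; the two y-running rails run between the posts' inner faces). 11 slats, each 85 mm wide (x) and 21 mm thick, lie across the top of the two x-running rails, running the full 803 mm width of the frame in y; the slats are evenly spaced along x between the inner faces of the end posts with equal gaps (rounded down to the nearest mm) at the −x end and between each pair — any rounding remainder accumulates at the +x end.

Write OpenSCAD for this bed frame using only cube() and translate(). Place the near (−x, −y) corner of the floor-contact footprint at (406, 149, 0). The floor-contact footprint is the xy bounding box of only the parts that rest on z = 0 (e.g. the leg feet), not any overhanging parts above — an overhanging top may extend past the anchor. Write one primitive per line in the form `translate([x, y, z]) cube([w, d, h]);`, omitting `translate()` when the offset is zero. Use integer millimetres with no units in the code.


translate([406, 149, 0]) cube([75, 75, 363]);
translate([406, 877, 0]) cube([75, 75, 363]);
translate([2410, 149, 0]) cube([75, 75, 363]);
translate([2410, 877, 0]) cube([75, 75, 363]);
translate([481, 149, 153]) cube([1929, 25, 173]);
translate([481, 927, 153]) cube([1929, 25, 173]);
translate([406, 224, 153]) cube([25, 653, 173]);
translate([2460, 224, 153]) cube([25, 653, 173]);
translate([563, 149, 326]) cube([85, 803, 21]);
translate([730, 149, 326]) cube([85, 803, 21]);
translate([897, 149, 326]) cube([85, 803, 21]);
translate([1064, 149, 326]) cube([85, 803, 21]);
translate([1231, 149, 326]) cube([85, 803, 21]);
translate([1398, 149, 326]) cube([85, 803, 21]);
translate([1565, 149, 326]) cube([85, 803, 21]);
translate([1732, 149, 326]) cube([85, 803, 21]);
translate([1899, 149, 326]) cube([85, 803, 21]);
translate([2066, 149, 326]) cube([85, 803, 21]);
translate([2233, 149, 326]) cube([85, 803, 21]);


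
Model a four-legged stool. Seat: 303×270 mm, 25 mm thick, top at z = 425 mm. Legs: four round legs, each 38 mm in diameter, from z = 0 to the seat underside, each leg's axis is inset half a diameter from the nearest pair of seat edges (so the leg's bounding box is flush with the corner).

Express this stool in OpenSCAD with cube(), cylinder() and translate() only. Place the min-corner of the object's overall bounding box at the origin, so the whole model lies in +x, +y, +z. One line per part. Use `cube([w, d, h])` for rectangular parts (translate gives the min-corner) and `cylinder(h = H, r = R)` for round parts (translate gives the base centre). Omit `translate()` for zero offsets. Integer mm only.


translate([0, 0, 400]) cube([303, 270, 25]);
translate([19, 19, 0]) cylinder(h = 400, r = 19);
translate([284, 19, 0]) cylinder(h = 400, r = 19);
translate([19, 251, 0]) cylinder(h = 400, r = 19);
translate([284, 251, 0]) cylinder(h = 400, r = 19);


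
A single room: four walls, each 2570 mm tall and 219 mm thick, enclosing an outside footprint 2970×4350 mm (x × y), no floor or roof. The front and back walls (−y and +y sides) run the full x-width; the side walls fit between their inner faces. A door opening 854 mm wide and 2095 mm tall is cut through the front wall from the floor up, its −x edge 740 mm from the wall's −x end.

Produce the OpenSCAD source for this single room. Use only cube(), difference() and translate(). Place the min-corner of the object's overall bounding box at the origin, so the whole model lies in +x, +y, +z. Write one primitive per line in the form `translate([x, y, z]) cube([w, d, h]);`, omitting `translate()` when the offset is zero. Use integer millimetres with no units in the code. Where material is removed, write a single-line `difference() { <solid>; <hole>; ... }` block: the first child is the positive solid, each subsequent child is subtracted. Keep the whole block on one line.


difference() { cube([2970, 219, 2570]); translate([740, 0, 0]) cube([854, 219, 2095]); }
translate([0, 4131, 0]) cube([2970, 219, 2570]);
translate([0, 219, 0]) cube([219, 3912, 2570]);
translate([2751, 219, 0]) cube([219, 3912, 2570]);


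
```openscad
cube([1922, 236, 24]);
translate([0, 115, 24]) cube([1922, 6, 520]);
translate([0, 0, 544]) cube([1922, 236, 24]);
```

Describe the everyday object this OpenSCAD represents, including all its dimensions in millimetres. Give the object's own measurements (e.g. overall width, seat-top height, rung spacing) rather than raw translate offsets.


An I-beam lying along x, 1922 mm long. Overall section height 568 mm. Two flanges 236 mm wide (y) and 24 mm thick, one on the floor and one at the top; a web 6 mm thick runs between them, centred on the flange width.


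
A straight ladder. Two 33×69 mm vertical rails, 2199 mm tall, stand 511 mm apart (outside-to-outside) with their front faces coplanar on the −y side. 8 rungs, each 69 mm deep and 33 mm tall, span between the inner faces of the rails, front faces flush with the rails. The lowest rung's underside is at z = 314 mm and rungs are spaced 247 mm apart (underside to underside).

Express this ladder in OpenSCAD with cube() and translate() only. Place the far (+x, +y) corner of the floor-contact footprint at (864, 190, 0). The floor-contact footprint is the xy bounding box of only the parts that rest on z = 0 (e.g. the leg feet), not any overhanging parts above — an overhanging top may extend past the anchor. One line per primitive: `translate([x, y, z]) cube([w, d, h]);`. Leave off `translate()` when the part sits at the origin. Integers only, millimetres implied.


translate([353, 121, 0]) cube([33, 69, 2199]);
translate([831, 121, 0]) cube([33, 69, 2199]);
translate([386, 121, 314]) cube([445, 69, 33]);
translate([386, 121, 561]) cube([445, 69, 33]);
translate([386, 121, 808]) cube([445, 69, 33]);
translate([386, 121, 1055]) cube([445, 69, 33]);
translate([386, 121, 1302]) cube([445, 69, 33]);
translate([386, 121, 1549]) cube([445, 69, 33]);
translate([386, 121, 1796]) cube([445, 69, 33]);
translate([386, 121, 2043]) cube([445, 69, 33]);


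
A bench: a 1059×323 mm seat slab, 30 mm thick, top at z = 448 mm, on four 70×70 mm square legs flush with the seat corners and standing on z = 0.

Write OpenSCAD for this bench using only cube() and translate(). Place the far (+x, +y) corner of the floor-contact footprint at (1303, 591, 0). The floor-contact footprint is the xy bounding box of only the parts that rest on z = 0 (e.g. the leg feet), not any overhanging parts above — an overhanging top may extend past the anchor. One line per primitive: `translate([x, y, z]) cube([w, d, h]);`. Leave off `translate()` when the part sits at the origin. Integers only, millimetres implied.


translate([244, 268, 418]) cube([1059, 323, 30]);
translate([244, 268, 0]) cube([70, 70, 418]);
translate([244, 521, 0]) cube([70, 70, 418]);
translate([1233, 268, 0]) cube([70, 70, 418]);
translate([1233, 521, 0]) cube([70, 70, 418]);


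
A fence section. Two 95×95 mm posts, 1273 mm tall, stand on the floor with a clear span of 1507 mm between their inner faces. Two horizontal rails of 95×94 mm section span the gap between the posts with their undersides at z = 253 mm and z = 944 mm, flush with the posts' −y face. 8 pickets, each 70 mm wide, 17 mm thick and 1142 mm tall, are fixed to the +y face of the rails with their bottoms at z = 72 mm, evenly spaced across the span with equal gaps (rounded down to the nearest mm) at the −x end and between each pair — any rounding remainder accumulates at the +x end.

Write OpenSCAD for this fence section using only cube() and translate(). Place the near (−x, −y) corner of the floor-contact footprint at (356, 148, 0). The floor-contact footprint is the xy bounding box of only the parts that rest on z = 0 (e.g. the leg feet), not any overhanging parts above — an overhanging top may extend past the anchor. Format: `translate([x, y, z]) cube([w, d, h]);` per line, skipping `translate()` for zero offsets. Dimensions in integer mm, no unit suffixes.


translate([356, 148, 0]) cube([95, 95, 1273]);
translate([1958, 148, 0]) cube([95, 95, 1273]);
translate([451, 148, 253]) cube([1507, 95, 94]);
translate([451, 148, 944]) cube([1507, 95, 94]);
translate([556, 243, 72]) cube([70, 17, 1142]);
translate([731, 243, 72]) cube([70, 17, 1142]);
translate([906, 243, 72]) cube([70, 17, 1142]);
translate([1081, 243, 72]) cube([70, 17, 1142]);
translate([1256, 243, 72]) cube([70, 17, 1142]);
translate([1431, 243, 72]) cube([70, 17, 1142]);
translate([1606, 243, 72]) cube([70, 17, 1142]);
translate([1781, 243, 72]) cube([70, 17, 1142]);


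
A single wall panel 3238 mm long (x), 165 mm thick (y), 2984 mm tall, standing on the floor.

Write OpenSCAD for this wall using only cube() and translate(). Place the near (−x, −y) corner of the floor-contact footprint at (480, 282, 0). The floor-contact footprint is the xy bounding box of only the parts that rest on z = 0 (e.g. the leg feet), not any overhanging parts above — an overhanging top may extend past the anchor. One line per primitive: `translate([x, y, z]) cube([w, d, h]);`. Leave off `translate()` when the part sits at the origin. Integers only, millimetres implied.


translate([480, 282, 0]) cube([3238, 165, 2984]);


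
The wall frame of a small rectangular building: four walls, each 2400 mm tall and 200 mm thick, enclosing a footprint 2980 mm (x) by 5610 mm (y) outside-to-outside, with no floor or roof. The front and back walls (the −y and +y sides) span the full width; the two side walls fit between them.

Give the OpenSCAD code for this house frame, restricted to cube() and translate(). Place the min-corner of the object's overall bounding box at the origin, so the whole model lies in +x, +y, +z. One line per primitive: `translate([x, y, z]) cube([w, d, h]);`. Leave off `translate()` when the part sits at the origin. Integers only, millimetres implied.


cube([2980, 200, 2400]);
translate([0, 5410, 0]) cube([2980, 200, 2400]);
translate([0, 200, 0]) cube([200, 5210, 2400]);
translate([2780, 200, 0]) cube([200, 5210, 2400]);


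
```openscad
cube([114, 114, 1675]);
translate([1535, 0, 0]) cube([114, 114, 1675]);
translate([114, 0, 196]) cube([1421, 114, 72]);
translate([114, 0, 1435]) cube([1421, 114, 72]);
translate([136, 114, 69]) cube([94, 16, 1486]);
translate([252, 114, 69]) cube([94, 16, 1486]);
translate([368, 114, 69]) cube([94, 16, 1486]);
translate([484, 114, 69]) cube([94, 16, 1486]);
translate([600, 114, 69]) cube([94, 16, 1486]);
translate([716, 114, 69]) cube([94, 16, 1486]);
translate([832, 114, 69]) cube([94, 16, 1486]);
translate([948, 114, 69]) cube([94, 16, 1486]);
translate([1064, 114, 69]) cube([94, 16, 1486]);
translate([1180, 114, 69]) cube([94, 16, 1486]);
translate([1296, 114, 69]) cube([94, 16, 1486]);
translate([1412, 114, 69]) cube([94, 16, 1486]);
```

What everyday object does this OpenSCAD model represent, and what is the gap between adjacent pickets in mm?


A fence section. The picket gap is 22 mm.

Two posts, two rails, 12 pickets — a fence section. Span 1421 mm holds 12 pickets of 94 mm with 13 equal gaps: ⌊(1421 − 12·94) / 13⌋ = 22 mm.


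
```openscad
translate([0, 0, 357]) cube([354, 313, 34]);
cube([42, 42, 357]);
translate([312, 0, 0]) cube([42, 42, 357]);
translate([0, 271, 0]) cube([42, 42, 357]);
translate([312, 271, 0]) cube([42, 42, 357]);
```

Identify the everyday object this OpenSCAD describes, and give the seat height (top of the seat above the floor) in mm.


A stool. The seat height is 391 mm.

A 354×313×34 slab at z = 357 on four corner posts — a stool. The seat top is 357 + 34 = 391 mm.


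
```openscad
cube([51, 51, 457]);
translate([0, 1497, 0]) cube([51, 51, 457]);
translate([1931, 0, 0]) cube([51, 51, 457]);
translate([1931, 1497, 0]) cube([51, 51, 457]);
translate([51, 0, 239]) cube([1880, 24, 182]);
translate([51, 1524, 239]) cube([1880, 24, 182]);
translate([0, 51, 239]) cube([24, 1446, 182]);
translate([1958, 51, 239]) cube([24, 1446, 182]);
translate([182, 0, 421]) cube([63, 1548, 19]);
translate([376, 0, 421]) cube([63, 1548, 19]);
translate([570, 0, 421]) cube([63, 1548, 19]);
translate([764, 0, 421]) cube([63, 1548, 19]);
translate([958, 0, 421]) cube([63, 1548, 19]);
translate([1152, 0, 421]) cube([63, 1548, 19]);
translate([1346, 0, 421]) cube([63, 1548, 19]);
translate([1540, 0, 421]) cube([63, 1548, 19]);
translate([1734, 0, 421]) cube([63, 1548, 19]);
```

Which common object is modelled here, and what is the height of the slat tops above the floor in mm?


A bed frame. The slat-top height is 440 mm.

Four posts, four rails, and a row of slats — a bed frame. Slats sit on the rails at z = 239 + 182 = 421; with slat thickness 19, the top is 440 mm.


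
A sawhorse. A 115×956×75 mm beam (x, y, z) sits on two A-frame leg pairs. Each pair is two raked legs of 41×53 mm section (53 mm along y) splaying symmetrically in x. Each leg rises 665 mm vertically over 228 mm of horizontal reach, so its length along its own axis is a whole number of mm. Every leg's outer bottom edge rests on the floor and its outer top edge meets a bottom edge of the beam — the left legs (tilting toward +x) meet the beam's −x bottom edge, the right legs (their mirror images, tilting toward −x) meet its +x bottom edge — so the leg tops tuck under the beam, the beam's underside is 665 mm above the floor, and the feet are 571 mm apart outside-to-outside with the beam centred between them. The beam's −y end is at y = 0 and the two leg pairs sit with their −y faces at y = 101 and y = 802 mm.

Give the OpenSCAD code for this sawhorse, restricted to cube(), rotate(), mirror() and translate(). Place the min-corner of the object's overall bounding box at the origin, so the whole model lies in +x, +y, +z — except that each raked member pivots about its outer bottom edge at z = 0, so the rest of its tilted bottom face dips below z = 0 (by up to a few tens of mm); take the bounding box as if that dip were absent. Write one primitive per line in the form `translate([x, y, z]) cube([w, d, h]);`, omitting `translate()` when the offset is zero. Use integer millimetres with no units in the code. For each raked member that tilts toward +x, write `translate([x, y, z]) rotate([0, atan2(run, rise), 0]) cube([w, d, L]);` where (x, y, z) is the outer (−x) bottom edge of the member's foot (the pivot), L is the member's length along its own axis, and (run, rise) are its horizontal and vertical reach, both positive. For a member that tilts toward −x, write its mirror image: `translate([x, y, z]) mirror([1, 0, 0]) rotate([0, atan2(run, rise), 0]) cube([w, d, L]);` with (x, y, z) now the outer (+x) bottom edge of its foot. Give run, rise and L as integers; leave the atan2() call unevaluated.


translate([228, 0, 665]) cube([115, 956, 75]);
translate([0, 101, 0]) rotate([0, atan2(228, 665), 0]) cube([41, 53, 703]);
translate([571, 101, 0]) mirror([1, 0, 0]) rotate([0, atan2(228, 665), 0]) cube([41, 53, 703]);
translate([0, 802, 0]) rotate([0, atan2(228, 665), 0]) cube([41, 53, 703]);
translate([571, 802, 0]) mirror([1, 0, 0]) rotate([0, atan2(228, 665), 0]) cube([41, 53, 703]);


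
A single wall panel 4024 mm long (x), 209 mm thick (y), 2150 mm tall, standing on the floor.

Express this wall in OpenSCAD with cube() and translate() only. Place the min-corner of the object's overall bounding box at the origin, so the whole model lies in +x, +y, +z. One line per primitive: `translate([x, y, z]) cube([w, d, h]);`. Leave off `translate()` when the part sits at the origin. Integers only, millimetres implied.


cube([4024, 209, 2150]);


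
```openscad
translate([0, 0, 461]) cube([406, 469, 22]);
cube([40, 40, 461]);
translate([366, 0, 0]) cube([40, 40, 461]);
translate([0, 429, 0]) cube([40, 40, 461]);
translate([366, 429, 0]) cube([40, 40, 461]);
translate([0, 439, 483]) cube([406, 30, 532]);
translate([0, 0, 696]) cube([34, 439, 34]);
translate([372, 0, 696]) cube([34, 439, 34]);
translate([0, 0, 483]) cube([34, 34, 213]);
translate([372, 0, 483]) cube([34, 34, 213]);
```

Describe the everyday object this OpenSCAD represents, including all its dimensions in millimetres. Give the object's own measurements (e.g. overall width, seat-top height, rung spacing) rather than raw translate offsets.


A chair. The seat is a 406×469×22 mm slab with its top at z = 483 mm, on four 40×40 mm corner legs (flush with the seat edges, standing on z = 0). A flat backrest 30 mm thick, 532 mm tall, spans the full seat width and rises from the seat top along its +y edge, rear face flush with the rear of the seat. Two armrests of 34×34 mm section run along each side from the seat's front edge to the front of the backrest, top faces 247 mm above the seat top and outer faces flush with the seat's x-edges; a 34×34 mm post under the front of each armrest stands on the seat at the front corner.


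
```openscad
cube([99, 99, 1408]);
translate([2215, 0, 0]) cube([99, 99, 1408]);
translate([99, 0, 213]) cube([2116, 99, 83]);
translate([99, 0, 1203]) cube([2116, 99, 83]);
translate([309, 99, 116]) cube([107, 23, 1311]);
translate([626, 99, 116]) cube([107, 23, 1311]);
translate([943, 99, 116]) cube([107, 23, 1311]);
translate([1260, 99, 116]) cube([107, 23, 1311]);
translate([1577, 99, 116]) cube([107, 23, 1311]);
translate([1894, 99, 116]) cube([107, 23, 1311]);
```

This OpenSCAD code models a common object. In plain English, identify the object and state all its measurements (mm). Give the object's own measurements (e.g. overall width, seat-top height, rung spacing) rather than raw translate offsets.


A fence section. Two 99×99 mm posts, 1408 mm tall, stand on the floor with a clear span of 2116 mm between their inner faces. Two horizontal rails of 99×83 mm section span the gap between the posts with their undersides at z = 213 mm and z = 1203 mm, flush with the posts' −y face. 6 pickets, each 107 mm wide, 23 mm thick and 1311 mm tall, are fixed to the +y face of the rails with their bottoms at z = 116 mm, spaced across the span with a 210 mm gap after the −x post and between neighbouring pickets, with 214 mm left before the +x post.


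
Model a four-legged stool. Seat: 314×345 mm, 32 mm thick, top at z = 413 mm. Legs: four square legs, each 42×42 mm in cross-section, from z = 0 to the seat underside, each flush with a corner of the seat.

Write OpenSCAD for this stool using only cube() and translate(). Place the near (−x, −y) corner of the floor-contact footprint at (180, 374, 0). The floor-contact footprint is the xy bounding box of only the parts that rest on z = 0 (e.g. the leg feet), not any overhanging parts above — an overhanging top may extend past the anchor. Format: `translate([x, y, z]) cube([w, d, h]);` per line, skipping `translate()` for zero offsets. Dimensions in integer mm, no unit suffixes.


// leg_h = 413 - 32 = 381
translate([180, 374, 381]) cube([314, 345, 32]);
translate([180, 374, 0]) cube([42, 42, 381]);
translate([452, 374, 0]) cube([42, 42, 381]);
translate([180, 677, 0]) cube([42, 42, 381]);
translate([452, 677, 0]) cube([42, 42, 381]);


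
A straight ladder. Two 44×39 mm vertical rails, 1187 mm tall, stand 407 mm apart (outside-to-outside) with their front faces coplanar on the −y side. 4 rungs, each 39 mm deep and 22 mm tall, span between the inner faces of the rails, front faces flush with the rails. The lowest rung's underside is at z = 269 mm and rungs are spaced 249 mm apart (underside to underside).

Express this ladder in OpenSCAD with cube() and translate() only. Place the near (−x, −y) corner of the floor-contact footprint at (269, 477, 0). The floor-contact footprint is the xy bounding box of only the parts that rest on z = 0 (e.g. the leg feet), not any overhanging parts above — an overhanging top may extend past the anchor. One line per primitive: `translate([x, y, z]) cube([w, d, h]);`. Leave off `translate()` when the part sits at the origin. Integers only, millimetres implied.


translate([269, 477, 0]) cube([44, 39, 1187]);
translate([632, 477, 0]) cube([44, 39, 1187]);
translate([313, 477, 269]) cube([319, 39, 22]);
translate([313, 477, 518]) cube([319, 39, 22]);
translate([313, 477, 767]) cube([319, 39, 22]);
translate([313, 477, 1016]) cube([319, 39, 22]);


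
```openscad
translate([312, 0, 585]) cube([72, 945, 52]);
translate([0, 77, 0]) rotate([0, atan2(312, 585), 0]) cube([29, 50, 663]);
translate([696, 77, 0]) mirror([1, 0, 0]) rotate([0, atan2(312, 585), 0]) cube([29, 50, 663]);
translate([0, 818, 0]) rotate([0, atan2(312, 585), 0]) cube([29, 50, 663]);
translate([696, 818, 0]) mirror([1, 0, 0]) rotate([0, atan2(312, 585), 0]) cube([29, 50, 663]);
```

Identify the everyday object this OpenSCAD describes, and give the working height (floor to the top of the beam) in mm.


A sawhorse. The overall height is 637 mm.

A beam across two mirrored pairs of raked legs — a sawhorse. The beam's underside is at z = 585 (matching the legs' vertical rise in atan2(312, 585)) and the beam is 52 mm tall, so its top is at 585 + 52 = 637 mm. The raked legs top out at the beam's underside, so that is the highest point.


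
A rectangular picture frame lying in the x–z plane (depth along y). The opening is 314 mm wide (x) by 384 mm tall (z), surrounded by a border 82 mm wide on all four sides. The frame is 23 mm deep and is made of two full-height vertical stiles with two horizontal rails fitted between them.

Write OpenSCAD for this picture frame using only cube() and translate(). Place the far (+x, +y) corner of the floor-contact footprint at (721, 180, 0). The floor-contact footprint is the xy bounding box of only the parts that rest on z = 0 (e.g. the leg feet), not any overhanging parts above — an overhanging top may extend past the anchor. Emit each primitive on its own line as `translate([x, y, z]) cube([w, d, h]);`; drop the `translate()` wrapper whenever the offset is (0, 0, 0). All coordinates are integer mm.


translate([243, 157, 0]) cube([82, 23, 548]);
translate([639, 157, 0]) cube([82, 23, 548]);
translate([325, 157, 0]) cube([314, 23, 82]);
translate([325, 157, 466]) cube([314, 23, 82]);


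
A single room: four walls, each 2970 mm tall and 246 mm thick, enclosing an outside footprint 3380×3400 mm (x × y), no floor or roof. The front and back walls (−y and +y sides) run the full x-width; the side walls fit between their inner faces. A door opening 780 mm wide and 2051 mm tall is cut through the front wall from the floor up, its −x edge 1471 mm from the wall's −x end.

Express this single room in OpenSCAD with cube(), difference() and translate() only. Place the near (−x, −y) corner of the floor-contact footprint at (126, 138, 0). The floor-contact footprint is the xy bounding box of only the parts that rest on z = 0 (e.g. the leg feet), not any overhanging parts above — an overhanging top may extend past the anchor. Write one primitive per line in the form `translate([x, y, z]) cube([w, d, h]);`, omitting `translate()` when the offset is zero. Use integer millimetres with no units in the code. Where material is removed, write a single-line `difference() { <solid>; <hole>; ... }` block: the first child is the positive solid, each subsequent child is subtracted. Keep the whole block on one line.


difference() { translate([126, 138, 0]) cube([3380, 246, 2970]); translate([1597, 138, 0]) cube([780, 246, 2051]); }
translate([126, 3292, 0]) cube([3380, 246, 2970]);
translate([126, 384, 0]) cube([246, 2908, 2970]);
translate([3260, 384, 0]) cube([246, 2908, 2970]);


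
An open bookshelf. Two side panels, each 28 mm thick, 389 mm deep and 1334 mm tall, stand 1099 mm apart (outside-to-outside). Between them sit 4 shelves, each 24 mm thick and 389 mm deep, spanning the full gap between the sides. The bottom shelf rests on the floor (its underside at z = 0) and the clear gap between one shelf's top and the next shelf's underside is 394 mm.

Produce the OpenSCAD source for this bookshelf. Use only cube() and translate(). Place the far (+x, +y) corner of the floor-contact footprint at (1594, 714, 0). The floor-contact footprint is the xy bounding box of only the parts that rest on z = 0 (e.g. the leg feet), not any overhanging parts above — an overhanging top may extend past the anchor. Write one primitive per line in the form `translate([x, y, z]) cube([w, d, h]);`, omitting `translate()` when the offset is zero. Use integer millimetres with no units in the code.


translate([495, 325, 0]) cube([28, 389, 1334]);
translate([1566, 325, 0]) cube([28, 389, 1334]);
translate([523, 325, 0]) cube([1043, 389, 24]);
translate([523, 325, 418]) cube([1043, 389, 24]);
translate([523, 325, 836]) cube([1043, 389, 24]);
translate([523, 325, 1254]) cube([1043, 389, 24]);


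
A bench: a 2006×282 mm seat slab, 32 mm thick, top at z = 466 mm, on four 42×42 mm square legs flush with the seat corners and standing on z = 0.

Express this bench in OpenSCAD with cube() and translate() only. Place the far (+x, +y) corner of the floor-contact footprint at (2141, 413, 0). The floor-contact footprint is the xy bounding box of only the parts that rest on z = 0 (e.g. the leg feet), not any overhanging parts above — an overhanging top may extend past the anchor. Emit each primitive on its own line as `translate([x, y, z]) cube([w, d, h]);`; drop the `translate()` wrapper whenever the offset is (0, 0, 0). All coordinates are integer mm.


translate([135, 131, 434]) cube([2006, 282, 32]);
translate([135, 131, 0]) cube([42, 42, 434]);
translate([135, 371, 0]) cube([42, 42, 434]);
translate([2099, 131, 0]) cube([42, 42, 434]);
translate([2099, 371, 0]) cube([42, 42, 434]);


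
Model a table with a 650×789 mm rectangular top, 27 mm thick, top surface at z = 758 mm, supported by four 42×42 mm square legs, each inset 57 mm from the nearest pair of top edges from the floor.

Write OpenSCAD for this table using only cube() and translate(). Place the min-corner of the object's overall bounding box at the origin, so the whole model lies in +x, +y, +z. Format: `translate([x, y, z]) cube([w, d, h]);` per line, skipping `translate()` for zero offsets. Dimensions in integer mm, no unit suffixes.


translate([0, 0, 731]) cube([650, 789, 27]);
translate([57, 57, 0]) cube([42, 42, 731]);
translate([551, 57, 0]) cube([42, 42, 731]);
translate([57, 690, 0]) cube([42, 42, 731]);
translate([551, 690, 0]) cube([42, 42, 731]);


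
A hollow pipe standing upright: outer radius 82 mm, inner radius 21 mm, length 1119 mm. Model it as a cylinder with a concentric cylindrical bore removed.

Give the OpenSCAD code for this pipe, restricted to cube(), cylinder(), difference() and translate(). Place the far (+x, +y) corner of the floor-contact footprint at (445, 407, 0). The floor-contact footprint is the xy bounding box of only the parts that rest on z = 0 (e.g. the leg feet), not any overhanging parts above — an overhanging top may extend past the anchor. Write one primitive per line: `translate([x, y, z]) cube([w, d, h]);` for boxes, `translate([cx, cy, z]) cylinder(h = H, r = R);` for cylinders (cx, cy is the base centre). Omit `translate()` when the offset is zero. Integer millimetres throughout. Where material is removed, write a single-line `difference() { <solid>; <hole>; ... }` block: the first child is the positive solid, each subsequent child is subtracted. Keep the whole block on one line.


difference() { translate([363, 325, 0]) cylinder(h = 1119, r = 82); translate([363, 325, 0]) cylinder(h = 1119, r = 21); }
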